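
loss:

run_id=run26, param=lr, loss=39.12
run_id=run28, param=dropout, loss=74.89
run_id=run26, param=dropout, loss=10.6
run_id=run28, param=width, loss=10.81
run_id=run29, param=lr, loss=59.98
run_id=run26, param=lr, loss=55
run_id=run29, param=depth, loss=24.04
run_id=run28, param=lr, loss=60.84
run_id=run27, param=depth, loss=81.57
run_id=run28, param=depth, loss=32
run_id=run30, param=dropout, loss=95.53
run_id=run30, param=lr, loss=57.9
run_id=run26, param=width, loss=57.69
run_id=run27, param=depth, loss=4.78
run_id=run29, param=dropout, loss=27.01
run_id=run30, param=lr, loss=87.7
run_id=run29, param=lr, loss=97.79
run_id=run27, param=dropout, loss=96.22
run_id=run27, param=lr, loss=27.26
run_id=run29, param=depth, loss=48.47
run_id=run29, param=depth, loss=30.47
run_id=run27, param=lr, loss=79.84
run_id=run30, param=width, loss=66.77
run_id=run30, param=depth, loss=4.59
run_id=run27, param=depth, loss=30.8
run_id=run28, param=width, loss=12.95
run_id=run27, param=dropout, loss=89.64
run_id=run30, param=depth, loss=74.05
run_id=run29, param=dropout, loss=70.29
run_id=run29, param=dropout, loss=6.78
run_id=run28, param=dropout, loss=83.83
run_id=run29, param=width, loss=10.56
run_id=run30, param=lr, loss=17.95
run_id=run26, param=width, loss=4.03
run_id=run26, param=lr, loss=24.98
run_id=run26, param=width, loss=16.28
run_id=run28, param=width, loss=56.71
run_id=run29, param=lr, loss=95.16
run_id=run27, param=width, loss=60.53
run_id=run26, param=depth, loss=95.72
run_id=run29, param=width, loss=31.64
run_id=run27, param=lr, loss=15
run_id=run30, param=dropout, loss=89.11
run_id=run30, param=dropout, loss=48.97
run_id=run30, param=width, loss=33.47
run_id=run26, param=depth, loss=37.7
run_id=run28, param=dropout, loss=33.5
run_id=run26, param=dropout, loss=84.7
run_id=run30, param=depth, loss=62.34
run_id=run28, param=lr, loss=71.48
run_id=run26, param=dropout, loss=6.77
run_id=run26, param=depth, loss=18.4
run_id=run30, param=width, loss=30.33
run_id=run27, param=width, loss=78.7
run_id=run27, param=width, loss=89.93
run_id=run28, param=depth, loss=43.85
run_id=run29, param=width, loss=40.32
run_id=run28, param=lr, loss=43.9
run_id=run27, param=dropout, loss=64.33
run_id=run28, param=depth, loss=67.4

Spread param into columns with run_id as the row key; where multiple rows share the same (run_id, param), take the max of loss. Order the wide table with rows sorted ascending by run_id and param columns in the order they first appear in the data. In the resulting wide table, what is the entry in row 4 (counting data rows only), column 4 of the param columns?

With rows sorted ascending by run_id, row 4 is run_id=run29. param columns in first-appearance order: lr, dropout, width, depth; column 4 is depth.
Long rows with run_id=run29, param=depth: max(24.04, 48.47, 30.47) = 48.47.

48.47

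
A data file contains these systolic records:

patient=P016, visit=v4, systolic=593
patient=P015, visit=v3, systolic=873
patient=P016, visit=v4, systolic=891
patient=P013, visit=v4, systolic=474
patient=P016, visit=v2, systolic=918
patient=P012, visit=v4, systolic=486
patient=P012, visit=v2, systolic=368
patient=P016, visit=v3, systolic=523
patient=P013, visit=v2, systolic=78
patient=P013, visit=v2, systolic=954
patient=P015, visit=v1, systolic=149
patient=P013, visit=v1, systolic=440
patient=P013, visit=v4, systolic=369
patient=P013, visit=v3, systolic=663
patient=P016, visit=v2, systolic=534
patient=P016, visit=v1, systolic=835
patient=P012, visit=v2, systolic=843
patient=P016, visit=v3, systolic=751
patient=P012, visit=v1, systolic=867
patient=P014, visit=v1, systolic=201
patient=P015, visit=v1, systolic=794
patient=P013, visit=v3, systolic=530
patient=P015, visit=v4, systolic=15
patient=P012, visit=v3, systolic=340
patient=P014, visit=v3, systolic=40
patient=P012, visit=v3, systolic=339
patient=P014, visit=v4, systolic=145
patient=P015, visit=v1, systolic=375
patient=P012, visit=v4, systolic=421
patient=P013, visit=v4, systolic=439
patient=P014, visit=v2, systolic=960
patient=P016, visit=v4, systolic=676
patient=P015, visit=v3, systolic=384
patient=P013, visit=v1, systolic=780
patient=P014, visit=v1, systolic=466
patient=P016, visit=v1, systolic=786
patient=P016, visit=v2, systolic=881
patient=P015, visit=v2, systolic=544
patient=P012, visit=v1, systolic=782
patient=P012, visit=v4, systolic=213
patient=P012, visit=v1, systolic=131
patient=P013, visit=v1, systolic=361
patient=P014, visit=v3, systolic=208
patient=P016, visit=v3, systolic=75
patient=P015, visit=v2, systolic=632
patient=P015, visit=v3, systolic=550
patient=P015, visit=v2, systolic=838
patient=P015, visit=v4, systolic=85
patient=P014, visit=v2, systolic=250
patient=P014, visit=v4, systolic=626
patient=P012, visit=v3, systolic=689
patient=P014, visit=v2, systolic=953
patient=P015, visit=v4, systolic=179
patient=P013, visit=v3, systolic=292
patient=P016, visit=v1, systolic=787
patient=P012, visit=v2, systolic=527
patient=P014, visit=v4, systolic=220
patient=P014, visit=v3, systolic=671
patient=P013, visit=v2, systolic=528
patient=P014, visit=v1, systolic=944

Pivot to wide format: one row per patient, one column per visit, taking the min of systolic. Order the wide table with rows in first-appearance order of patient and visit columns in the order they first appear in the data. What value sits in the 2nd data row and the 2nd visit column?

With rows in first-appearance order of patient, row 2 is patient=P015. visit columns in first-appearance order: v4, v3, v2, v1; column 2 is v3.
Long rows with patient=P015, visit=v3: min(873, 384, 550) = 384.

384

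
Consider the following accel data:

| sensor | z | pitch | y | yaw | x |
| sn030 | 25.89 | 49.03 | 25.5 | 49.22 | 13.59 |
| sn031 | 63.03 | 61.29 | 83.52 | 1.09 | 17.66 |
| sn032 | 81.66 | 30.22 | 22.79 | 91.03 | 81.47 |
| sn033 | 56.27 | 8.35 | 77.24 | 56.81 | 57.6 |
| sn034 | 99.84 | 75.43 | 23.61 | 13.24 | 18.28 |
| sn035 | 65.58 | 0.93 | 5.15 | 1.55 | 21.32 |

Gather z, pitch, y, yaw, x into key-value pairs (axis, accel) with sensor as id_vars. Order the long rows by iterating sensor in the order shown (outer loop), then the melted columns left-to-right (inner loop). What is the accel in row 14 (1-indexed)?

91.03

30 rows total (6 × 5). Row 14: index ⌊(14-1)/5⌋ = 2 into sensor → sn032; (14-1) mod 5 = 3 into the melted columns → yaw.
So row 14 is (sn032, yaw, 91.03); accel = 91.03.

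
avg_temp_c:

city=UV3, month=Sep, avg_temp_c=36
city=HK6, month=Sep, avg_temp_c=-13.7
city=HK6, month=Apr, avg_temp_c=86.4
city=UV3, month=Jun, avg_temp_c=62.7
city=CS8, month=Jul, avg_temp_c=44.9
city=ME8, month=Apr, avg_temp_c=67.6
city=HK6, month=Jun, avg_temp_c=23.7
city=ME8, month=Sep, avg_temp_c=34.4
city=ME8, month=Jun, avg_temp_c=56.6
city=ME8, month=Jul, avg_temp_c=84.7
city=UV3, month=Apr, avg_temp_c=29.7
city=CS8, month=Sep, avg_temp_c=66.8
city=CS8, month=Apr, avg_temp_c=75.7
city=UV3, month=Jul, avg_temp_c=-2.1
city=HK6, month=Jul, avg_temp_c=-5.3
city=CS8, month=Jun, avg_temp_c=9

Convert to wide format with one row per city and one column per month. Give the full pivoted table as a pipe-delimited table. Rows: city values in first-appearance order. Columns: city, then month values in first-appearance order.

Columns: city plus the 4 distinct month values (Sep, Apr, Jun, Jul).
For example, row UV3 column Sep takes avg_temp_c=36 from the long row (UV3, Sep).

| city | Sep | Apr | Jun | Jul |
| UV3 | 36 | 29.7 | 62.7 | -2.1 |
| HK6 | -13.7 | 86.4 | 23.7 | -5.3 |
| CS8 | 66.8 | 75.7 | 9 | 44.9 |
| ME8 | 34.4 | 67.6 | 56.6 | 84.7 |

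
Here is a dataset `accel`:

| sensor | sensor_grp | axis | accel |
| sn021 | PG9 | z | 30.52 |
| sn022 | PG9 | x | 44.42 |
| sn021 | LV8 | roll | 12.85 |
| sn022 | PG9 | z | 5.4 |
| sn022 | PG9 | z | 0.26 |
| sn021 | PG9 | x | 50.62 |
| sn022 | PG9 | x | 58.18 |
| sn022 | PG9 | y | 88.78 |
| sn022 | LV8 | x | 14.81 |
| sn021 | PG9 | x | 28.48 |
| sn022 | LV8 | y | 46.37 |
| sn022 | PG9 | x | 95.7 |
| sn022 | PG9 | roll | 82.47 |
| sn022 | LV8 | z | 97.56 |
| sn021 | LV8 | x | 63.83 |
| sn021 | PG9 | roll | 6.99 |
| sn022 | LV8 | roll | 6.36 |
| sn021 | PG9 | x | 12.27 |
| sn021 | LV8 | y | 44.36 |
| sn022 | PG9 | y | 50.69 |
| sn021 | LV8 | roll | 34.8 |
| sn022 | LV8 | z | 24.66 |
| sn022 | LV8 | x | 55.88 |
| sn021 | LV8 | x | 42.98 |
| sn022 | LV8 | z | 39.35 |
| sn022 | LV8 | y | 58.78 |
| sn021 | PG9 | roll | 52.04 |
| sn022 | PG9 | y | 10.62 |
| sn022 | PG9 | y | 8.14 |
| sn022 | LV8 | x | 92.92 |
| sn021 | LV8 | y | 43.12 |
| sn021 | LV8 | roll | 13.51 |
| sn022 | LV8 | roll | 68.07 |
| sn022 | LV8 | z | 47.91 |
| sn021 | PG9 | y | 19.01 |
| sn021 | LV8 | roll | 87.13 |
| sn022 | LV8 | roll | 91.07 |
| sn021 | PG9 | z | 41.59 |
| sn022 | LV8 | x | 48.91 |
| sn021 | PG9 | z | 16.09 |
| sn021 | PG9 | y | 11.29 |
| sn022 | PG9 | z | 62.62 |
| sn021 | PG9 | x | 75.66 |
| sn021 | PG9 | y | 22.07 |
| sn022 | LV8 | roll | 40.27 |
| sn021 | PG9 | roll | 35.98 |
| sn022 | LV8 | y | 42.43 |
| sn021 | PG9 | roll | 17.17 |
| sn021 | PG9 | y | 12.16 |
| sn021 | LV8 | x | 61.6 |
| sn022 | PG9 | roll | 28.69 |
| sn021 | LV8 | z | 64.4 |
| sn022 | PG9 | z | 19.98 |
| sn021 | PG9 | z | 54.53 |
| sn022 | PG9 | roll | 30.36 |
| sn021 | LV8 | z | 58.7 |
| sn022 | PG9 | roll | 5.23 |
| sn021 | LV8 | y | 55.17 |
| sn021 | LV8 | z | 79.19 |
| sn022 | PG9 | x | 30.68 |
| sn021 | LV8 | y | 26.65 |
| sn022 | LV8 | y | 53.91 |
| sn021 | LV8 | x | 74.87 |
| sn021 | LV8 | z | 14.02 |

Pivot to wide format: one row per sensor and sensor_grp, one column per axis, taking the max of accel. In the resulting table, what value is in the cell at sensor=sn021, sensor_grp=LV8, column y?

55.17

Rows with sensor=sn021, sensor_grp=LV8 and axis=y: accel values are 44.36, 43.12, 55.17, 26.65.
max(44.36, 43.12, 55.17, 26.65) = 55.17.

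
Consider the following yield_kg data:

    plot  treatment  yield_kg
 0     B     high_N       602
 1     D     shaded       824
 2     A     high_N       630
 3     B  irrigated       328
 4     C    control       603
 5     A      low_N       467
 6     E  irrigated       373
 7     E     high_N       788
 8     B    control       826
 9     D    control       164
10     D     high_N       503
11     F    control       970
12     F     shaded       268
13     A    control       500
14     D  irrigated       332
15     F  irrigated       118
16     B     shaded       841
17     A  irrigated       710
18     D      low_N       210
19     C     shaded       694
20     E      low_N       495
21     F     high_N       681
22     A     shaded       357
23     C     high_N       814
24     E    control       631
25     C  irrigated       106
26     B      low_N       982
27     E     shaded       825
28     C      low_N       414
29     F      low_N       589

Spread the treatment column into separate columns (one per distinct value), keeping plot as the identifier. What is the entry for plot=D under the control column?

164

Wide layout: rows indexed by plot, columns are the 5 distinct treatment values (high_N, shaded, irrigated, control, low_N).
Cell (plot=D, treatment=control) draws from the long row where plot=D and treatment=control, which has yield_kg=164.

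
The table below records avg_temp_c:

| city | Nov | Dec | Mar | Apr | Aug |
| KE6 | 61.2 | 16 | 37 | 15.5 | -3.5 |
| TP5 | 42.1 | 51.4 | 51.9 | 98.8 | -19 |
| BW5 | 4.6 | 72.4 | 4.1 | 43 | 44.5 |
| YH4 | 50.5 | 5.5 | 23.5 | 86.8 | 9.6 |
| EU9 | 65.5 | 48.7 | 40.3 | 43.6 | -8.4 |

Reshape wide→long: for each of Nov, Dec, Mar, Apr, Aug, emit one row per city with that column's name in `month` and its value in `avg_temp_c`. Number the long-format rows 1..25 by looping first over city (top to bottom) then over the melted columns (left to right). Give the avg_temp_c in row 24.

43.6

25 rows total (5 × 5). Row 24: index ⌊(24-1)/5⌋ = 4 into city → EU9; (24-1) mod 5 = 3 into the melted columns → Apr.
So row 24 is (EU9, Apr, 43.6); avg_temp_c = 43.6.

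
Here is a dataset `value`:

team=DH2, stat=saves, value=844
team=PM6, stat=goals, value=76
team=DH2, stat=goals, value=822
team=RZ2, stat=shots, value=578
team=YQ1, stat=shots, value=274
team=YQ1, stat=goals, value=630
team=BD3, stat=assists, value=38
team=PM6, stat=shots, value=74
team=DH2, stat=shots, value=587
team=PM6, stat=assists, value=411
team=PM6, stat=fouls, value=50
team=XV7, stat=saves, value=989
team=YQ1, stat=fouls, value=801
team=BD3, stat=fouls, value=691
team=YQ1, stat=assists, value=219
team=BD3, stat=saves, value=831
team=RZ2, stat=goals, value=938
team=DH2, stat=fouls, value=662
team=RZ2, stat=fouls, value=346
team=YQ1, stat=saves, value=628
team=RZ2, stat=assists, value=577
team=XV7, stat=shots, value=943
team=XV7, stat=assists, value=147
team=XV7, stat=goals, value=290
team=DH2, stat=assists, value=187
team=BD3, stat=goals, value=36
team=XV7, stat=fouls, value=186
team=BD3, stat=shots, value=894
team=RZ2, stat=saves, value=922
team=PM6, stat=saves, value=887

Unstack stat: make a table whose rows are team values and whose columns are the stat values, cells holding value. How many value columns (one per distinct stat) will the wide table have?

5 distinct stat values: fouls, saves, goals, assists, shots.

5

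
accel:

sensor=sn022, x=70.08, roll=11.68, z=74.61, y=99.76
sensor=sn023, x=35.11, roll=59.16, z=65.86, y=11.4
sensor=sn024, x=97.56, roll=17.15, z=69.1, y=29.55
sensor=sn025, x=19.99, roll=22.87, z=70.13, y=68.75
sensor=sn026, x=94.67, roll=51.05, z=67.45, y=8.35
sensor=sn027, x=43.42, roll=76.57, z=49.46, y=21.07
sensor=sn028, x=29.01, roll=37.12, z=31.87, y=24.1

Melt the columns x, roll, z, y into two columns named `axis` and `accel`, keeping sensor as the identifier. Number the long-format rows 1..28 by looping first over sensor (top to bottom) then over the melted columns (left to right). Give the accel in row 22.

28 rows total (7 × 4). Row 22: index ⌊(22-1)/4⌋ = 5 into sensor → sn027; (22-1) mod 4 = 1 into the melted columns → roll.
So row 22 is (sn027, roll, 76.57); accel = 76.57.

76.57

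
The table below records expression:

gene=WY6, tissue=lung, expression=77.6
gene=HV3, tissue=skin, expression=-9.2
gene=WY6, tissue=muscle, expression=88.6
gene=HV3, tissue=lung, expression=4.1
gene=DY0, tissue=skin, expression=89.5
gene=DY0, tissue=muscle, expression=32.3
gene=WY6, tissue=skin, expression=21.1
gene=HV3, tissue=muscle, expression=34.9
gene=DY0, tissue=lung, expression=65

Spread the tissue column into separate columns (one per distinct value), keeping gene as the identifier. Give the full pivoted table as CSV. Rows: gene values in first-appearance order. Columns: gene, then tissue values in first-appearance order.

Columns: gene plus the 3 distinct tissue values (lung, skin, muscle).
For example, row WY6 column lung takes expression=77.6 from the long row (WY6, lung).

gene,lung,skin,muscle
WY6,77.6,21.1,88.6
HV3,4.1,-9.2,34.9
DY0,65,89.5,32.3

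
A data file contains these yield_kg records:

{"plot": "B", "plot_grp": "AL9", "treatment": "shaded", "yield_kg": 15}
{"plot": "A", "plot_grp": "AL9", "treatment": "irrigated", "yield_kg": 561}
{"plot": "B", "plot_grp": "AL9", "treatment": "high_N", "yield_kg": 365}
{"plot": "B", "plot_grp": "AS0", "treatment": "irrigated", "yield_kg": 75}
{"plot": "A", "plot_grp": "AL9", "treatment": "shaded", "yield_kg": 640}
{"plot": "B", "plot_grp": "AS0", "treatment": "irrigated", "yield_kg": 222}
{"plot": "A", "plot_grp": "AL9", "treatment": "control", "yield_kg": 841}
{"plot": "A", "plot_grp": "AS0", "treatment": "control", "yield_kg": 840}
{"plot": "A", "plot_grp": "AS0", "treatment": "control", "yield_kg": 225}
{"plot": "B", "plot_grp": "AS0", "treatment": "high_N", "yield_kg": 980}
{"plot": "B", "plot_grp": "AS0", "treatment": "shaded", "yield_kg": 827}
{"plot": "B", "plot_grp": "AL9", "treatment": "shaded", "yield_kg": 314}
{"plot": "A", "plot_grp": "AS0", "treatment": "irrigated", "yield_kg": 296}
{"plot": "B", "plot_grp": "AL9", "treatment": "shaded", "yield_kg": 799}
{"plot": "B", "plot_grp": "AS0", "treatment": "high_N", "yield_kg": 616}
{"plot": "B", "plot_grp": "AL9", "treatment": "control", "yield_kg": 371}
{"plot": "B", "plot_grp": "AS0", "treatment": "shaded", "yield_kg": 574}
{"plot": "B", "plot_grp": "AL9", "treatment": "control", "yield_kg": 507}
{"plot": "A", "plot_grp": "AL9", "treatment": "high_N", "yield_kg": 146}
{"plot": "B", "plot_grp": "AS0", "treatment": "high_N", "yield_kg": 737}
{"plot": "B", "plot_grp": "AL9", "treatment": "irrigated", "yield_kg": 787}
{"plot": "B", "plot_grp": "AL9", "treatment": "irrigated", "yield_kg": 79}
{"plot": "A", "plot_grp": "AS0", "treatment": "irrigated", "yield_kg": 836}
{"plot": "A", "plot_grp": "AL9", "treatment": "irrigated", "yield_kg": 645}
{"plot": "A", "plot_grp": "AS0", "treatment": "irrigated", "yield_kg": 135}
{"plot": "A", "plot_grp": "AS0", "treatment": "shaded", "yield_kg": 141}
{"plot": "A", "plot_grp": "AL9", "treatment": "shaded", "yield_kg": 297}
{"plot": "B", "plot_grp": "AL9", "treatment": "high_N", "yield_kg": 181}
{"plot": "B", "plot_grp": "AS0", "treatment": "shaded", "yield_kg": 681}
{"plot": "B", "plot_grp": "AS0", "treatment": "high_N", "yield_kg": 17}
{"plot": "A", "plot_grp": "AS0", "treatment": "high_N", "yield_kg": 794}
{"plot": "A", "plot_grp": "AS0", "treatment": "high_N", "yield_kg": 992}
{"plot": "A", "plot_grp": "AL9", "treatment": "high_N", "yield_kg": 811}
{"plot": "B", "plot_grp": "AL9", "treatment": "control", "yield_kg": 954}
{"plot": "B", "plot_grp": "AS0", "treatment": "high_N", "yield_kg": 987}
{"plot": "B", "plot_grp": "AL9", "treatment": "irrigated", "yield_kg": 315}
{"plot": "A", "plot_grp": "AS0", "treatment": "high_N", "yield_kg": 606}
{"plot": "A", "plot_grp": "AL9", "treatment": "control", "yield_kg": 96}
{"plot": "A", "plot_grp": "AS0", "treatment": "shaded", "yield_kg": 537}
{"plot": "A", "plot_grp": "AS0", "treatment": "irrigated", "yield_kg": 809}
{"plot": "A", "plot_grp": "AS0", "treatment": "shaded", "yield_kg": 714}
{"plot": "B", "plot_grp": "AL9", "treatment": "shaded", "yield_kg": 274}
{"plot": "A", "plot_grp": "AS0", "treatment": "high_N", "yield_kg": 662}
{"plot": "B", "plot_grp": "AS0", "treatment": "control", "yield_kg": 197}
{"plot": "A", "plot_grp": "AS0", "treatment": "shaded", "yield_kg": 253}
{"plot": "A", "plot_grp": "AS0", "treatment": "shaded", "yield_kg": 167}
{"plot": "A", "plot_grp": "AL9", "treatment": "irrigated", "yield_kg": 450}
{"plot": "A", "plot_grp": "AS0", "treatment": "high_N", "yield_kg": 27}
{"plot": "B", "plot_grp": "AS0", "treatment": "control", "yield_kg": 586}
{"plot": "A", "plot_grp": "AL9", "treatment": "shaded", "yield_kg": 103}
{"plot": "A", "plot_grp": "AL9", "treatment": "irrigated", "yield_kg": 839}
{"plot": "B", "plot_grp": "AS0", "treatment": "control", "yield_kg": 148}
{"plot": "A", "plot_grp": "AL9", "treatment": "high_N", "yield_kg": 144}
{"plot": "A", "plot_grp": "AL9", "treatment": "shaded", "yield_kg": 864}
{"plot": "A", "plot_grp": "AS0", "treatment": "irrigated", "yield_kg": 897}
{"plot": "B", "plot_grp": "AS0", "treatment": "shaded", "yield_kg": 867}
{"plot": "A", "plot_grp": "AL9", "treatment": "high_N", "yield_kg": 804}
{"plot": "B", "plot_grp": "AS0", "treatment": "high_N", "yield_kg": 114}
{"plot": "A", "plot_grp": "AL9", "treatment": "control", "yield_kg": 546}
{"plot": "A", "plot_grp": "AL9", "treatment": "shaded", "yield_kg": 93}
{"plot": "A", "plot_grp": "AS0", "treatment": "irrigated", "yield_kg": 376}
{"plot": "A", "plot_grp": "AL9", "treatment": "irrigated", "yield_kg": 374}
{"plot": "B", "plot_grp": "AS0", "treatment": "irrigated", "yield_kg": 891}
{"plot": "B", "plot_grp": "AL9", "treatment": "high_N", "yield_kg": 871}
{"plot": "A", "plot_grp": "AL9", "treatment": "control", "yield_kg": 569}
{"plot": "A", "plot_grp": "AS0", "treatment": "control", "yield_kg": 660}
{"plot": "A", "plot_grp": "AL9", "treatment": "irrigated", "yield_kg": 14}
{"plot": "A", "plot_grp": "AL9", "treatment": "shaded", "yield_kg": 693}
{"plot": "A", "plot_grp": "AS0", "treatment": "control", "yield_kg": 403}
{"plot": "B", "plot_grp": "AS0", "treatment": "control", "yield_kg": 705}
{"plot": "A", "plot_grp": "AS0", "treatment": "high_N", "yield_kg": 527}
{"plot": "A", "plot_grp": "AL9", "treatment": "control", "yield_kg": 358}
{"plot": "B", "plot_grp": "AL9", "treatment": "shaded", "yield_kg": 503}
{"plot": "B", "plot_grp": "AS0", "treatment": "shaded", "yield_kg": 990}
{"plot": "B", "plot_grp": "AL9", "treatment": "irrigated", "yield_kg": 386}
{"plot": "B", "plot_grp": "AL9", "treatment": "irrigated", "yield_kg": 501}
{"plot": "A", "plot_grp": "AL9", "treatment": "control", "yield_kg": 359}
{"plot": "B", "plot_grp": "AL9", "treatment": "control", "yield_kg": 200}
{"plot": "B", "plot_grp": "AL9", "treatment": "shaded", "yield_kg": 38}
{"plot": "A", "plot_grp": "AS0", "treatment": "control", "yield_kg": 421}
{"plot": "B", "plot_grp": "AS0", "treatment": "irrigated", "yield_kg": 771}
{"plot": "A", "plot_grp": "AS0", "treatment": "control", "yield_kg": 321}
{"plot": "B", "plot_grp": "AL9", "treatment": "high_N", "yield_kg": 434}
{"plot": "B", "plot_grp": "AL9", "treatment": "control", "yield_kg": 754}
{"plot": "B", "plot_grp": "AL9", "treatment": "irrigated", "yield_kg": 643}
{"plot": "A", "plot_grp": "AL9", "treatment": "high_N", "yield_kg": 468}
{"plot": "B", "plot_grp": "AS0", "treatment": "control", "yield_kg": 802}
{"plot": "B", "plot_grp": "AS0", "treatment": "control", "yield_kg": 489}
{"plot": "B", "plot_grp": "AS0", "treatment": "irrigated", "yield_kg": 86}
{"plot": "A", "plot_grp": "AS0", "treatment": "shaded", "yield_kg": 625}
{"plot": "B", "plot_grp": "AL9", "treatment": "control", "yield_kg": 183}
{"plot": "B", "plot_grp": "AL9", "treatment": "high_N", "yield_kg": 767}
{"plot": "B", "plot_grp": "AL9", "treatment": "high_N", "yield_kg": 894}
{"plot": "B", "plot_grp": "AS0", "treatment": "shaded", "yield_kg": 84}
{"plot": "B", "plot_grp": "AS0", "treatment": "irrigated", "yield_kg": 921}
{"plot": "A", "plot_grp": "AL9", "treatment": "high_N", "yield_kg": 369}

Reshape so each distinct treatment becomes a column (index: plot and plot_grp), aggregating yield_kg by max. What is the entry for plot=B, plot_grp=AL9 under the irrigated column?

787

Rows with plot=B, plot_grp=AL9 and treatment=irrigated: yield_kg values are 787, 79, 315, 386, 501, 643.
max(787, 79, 315, 386, 501, 643) = 787.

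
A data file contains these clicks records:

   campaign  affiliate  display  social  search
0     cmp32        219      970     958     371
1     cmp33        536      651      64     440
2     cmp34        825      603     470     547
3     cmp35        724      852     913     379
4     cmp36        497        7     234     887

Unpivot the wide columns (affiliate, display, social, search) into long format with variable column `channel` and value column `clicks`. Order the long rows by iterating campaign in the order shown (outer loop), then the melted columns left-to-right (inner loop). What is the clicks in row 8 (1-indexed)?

440

20 rows total (5 × 4). Row 8: index ⌊(8-1)/4⌋ = 1 into campaign → cmp33; (8-1) mod 4 = 3 into the melted columns → search.
So row 8 is (cmp33, search, 440); clicks = 440.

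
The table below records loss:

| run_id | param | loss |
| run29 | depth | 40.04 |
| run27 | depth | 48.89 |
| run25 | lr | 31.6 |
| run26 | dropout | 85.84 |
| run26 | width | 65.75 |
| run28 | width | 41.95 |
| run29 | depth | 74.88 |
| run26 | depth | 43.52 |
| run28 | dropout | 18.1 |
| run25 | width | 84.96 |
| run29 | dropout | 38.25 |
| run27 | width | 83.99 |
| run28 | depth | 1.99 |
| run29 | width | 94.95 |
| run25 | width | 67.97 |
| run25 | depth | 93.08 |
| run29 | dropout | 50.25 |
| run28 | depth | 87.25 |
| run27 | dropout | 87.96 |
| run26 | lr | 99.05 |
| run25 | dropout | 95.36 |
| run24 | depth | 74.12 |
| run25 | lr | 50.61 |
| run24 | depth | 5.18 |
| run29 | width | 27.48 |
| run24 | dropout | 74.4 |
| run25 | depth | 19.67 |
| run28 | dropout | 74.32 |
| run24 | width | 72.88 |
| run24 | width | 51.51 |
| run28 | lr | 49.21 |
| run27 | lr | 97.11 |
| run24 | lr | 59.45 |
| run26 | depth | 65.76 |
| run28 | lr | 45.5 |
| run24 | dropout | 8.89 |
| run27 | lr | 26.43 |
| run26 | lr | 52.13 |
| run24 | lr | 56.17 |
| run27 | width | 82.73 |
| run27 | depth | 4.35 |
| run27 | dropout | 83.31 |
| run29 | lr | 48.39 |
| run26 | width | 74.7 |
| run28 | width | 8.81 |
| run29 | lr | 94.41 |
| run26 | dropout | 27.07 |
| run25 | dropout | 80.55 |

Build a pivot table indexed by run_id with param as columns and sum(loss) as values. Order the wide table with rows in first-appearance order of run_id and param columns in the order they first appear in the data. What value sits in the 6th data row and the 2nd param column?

With rows in first-appearance order of run_id, row 6 is run_id=run24. param columns in first-appearance order: depth, lr, dropout, width; column 2 is lr.
Long rows with run_id=run24, param=lr: 59.45 + 56.17 = 115.62.

115.62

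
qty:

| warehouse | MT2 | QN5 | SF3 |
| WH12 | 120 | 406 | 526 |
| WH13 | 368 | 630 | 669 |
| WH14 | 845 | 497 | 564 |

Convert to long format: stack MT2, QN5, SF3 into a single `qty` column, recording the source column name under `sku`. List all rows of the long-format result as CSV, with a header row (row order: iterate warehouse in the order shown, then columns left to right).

warehouse,sku,qty
WH12,MT2,120
WH12,QN5,406
WH12,SF3,526
WH13,MT2,368
WH13,QN5,630
WH13,SF3,669
WH14,MT2,845
WH14,QN5,497
WH14,SF3,564

Each (warehouse, column) pair becomes one row: 3 × 3 = 9 rows.
For example, (WH12, MT2) → qty=120.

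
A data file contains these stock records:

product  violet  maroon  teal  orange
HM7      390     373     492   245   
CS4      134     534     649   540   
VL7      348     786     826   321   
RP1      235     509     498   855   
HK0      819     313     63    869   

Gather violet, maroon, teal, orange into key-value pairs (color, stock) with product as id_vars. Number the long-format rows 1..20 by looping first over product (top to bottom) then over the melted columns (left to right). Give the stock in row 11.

826

20 rows total (5 × 4). Row 11: index ⌊(11-1)/4⌋ = 2 into product → VL7; (11-1) mod 4 = 2 into the melted columns → teal.
So row 11 is (VL7, teal, 826); stock = 826.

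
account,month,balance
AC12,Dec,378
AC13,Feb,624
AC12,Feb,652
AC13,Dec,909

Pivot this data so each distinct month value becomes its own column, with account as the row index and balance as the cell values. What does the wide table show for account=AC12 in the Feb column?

Wide layout: rows indexed by account, columns are the 2 distinct month values (Dec, Feb).
Cell (account=AC12, month=Feb) draws from the long row where account=AC12 and month=Feb, which has balance=652.

652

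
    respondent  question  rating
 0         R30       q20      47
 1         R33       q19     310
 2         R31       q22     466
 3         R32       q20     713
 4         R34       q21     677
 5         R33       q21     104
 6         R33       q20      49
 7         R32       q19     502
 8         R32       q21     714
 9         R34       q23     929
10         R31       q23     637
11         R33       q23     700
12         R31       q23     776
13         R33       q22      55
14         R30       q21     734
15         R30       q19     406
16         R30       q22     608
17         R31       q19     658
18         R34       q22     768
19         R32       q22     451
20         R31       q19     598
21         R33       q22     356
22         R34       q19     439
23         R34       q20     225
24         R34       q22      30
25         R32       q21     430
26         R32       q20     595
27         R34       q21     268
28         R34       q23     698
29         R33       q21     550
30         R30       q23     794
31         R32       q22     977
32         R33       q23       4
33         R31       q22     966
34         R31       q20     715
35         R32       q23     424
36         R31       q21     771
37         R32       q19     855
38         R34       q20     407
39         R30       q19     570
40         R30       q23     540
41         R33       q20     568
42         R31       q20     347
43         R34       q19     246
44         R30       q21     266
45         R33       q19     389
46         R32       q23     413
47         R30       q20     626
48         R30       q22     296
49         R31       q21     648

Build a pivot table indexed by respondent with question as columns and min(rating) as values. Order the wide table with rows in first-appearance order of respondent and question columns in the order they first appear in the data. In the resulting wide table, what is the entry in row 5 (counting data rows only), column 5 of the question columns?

698

With rows in first-appearance order of respondent, row 5 is respondent=R34. question columns in first-appearance order: q20, q19, q22, q21, q23; column 5 is q23.
Long rows with respondent=R34, question=q23: min(929, 698) = 698.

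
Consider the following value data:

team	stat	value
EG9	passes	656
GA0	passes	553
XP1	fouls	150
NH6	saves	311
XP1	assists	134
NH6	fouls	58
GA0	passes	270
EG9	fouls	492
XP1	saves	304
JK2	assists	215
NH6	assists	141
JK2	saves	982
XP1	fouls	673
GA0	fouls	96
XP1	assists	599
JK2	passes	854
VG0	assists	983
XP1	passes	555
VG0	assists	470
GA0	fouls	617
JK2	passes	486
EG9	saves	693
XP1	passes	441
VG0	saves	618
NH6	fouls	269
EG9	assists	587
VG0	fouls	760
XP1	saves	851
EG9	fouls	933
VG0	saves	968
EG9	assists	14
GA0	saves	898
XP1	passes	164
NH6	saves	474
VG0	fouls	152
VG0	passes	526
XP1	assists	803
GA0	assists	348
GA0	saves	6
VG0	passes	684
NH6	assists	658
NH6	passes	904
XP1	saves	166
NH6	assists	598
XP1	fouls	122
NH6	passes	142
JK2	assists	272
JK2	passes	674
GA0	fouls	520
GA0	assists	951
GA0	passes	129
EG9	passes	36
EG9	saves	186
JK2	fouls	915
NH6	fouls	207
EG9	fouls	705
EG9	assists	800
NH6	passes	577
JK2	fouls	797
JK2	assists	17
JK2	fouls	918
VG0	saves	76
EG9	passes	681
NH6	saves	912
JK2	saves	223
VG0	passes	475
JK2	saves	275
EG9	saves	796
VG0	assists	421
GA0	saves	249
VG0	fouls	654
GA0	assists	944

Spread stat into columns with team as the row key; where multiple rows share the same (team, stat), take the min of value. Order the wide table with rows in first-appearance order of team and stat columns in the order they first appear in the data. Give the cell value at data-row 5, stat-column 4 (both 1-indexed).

With rows in first-appearance order of team, row 5 is team=JK2. stat columns in first-appearance order: passes, fouls, saves, assists; column 4 is assists.
Long rows with team=JK2, stat=assists: min(215, 272, 17) = 17.

17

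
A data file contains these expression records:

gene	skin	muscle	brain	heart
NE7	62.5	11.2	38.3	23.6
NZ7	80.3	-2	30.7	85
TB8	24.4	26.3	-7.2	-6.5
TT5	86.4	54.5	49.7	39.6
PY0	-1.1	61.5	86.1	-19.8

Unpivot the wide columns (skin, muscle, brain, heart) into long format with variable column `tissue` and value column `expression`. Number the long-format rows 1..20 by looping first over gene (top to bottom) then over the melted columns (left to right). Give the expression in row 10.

20 rows total (5 × 4). Row 10: index ⌊(10-1)/4⌋ = 2 into gene → TB8; (10-1) mod 4 = 1 into the melted columns → muscle.
So row 10 is (TB8, muscle, 26.3); expression = 26.3.

26.3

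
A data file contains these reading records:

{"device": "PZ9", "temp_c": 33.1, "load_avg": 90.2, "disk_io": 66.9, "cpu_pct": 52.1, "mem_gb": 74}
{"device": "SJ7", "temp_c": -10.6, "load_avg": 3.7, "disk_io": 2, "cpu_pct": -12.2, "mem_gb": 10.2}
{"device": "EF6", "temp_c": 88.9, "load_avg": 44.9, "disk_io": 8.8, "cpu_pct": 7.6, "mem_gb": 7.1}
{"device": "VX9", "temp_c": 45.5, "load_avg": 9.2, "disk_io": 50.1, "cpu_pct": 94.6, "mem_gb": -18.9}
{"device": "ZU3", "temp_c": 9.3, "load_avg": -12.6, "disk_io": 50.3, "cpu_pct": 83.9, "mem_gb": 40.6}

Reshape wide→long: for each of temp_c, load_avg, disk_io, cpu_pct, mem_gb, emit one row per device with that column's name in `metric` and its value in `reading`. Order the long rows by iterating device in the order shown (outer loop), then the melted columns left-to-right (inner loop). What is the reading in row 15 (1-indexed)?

7.1

25 rows total (5 × 5). Row 15: index ⌊(15-1)/5⌋ = 2 into device → EF6; (15-1) mod 5 = 4 into the melted columns → mem_gb.
So row 15 is (EF6, mem_gb, 7.1); reading = 7.1.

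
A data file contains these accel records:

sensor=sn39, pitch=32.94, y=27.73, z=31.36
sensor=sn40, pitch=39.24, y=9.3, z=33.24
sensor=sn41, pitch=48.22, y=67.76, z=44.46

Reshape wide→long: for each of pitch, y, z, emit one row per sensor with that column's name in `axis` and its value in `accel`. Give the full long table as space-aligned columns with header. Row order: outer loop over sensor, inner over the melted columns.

sensor  axis   accel
sn39    pitch  32.94
sn39    y      27.73
sn39    z      31.36
sn40    pitch  39.24
sn40    y      9.3  
sn40    z      33.24
sn41    pitch  48.22
sn41    y      67.76
sn41    z      44.46

Each (sensor, column) pair becomes one row: 3 × 3 = 9 rows.
For example, (sn39, pitch) → accel=32.94.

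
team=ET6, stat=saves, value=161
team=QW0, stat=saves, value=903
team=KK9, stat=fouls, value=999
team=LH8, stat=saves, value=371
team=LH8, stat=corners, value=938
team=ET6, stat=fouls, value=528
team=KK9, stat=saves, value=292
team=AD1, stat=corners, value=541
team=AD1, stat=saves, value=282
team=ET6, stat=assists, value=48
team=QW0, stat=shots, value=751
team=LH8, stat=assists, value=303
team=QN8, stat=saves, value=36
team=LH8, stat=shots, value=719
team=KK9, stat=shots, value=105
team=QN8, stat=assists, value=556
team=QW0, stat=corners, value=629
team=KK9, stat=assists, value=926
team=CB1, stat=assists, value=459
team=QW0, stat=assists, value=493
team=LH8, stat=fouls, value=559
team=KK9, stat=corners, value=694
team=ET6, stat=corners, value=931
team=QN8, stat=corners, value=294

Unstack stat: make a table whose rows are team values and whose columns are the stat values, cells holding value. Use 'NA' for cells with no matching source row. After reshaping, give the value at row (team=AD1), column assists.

NA

No long-format row has team=AD1 and stat=assists, so the cell is NA.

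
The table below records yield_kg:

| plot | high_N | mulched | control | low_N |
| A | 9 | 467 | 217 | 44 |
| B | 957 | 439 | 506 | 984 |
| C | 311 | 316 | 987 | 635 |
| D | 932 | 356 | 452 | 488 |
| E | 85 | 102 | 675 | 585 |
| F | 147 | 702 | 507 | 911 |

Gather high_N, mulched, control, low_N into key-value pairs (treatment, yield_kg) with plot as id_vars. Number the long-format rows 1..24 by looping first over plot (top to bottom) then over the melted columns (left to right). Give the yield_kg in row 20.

24 rows total (6 × 4). Row 20: index ⌊(20-1)/4⌋ = 4 into plot → E; (20-1) mod 4 = 3 into the melted columns → low_N.
So row 20 is (E, low_N, 585); yield_kg = 585.

585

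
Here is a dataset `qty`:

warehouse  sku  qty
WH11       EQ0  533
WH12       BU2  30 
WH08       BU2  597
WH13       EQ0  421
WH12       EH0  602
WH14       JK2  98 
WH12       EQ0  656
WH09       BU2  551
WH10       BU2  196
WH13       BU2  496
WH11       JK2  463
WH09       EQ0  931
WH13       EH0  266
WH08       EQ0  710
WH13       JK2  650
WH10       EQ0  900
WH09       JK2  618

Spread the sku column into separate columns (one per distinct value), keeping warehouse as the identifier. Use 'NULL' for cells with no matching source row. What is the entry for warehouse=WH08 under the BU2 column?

The long row with warehouse=WH08, sku=BU2 has qty=597.

597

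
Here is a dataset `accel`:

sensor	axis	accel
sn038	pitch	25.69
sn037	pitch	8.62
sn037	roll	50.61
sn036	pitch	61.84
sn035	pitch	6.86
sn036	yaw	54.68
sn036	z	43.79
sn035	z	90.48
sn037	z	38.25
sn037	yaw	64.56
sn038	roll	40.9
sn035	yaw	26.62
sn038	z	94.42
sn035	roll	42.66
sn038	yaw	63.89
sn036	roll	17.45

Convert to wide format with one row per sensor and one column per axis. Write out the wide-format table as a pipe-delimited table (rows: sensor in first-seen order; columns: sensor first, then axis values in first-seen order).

| sensor | pitch | roll | yaw | z |
| sn038 | 25.69 | 40.9 | 63.89 | 94.42 |
| sn037 | 8.62 | 50.61 | 64.56 | 38.25 |
| sn036 | 61.84 | 17.45 | 54.68 | 43.79 |
| sn035 | 6.86 | 42.66 | 26.62 | 90.48 |

Columns: sensor plus the 4 distinct axis values (pitch, roll, yaw, z).
For example, row sn038 column pitch takes accel=25.69 from the long row (sn038, pitch).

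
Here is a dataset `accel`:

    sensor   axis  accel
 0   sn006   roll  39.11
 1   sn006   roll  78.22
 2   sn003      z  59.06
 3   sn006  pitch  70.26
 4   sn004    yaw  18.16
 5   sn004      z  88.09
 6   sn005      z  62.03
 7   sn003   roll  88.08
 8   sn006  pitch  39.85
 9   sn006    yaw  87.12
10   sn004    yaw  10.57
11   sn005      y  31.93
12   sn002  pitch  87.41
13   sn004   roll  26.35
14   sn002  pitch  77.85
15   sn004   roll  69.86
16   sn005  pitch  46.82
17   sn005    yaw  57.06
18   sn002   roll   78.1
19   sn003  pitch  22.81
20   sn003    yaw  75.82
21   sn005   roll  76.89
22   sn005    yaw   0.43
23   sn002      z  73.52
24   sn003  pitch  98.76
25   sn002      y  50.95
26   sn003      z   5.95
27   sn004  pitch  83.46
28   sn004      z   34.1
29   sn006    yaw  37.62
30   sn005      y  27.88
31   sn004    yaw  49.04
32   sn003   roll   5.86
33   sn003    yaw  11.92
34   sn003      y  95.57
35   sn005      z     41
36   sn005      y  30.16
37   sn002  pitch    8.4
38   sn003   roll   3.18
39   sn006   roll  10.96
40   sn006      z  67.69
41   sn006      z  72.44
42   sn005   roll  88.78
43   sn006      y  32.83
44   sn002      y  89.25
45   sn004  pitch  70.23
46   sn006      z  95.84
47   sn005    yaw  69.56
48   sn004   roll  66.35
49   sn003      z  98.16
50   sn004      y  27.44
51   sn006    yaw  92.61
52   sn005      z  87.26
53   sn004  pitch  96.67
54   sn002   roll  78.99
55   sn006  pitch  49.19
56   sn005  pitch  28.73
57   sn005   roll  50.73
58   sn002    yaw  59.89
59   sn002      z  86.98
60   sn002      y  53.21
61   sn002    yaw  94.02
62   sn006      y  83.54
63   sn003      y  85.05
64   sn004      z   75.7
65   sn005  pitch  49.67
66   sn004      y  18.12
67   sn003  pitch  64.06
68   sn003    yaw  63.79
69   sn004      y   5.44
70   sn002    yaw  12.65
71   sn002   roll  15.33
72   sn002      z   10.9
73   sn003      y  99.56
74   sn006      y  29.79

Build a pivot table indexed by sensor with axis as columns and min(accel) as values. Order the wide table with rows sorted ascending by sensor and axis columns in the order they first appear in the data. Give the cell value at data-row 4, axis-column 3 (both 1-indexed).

28.73

With rows sorted ascending by sensor, row 4 is sensor=sn005. axis columns in first-appearance order: roll, z, pitch, yaw, y; column 3 is pitch.
Long rows with sensor=sn005, axis=pitch: min(46.82, 28.73, 49.67) = 28.73.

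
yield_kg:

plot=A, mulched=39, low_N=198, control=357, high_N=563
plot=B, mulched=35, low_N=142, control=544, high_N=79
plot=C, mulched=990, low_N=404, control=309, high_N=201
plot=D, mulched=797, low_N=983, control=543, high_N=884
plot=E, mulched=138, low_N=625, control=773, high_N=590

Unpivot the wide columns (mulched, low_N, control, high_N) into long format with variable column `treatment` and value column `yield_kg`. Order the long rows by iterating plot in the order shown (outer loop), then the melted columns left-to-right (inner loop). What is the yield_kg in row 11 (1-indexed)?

20 rows total (5 × 4). Row 11: index ⌊(11-1)/4⌋ = 2 into plot → C; (11-1) mod 4 = 2 into the melted columns → control.
So row 11 is (C, control, 309); yield_kg = 309.

309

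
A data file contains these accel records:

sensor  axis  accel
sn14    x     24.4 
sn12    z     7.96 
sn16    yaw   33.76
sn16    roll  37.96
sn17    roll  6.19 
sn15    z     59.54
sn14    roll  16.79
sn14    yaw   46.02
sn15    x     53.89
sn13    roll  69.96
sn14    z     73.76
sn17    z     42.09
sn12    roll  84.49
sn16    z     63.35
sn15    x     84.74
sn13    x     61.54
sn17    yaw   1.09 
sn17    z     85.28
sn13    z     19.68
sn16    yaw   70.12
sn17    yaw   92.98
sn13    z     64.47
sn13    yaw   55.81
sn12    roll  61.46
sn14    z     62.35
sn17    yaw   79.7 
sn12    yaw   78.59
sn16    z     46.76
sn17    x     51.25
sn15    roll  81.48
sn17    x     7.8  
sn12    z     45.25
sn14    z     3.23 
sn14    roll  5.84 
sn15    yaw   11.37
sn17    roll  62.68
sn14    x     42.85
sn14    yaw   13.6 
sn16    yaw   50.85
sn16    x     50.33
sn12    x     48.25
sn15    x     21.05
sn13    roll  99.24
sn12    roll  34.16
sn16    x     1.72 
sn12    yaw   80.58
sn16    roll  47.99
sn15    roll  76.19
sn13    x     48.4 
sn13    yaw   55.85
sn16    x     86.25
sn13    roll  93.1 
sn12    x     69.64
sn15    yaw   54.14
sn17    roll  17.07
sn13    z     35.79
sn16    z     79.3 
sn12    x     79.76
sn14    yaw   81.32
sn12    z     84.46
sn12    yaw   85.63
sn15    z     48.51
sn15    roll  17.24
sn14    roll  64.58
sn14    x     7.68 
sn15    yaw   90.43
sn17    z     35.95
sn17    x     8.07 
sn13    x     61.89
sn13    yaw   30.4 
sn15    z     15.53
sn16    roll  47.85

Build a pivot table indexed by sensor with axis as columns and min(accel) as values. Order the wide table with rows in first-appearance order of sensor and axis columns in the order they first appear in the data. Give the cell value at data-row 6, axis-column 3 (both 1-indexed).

With rows in first-appearance order of sensor, row 6 is sensor=sn13. axis columns in first-appearance order: x, z, yaw, roll; column 3 is yaw.
Long rows with sensor=sn13, axis=yaw: min(55.81, 55.85, 30.4) = 30.4.

30.4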